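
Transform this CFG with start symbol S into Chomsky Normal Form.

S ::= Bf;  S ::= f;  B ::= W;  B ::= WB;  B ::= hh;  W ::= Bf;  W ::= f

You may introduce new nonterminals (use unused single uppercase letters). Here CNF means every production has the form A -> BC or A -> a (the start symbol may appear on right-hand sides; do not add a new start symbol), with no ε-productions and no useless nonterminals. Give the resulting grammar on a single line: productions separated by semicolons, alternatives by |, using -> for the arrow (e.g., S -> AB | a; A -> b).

No ε-productions.
After unit-elimination: S -> f | Bf; B -> f | Bf | WB | hh; W -> f | Bf.
TERM: introduce A -> f, C -> h and substitute in every rule of length ≥2.

S -> f | BA; A -> f; B -> f | BA | CC | WB; C -> h; W -> f | BA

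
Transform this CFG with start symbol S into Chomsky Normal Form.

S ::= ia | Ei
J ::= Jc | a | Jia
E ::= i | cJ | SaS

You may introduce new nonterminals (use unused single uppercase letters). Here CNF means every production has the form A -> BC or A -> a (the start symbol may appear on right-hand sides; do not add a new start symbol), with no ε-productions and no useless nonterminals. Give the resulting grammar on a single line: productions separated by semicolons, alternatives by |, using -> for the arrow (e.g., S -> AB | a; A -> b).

S -> CA | EC; A -> a; B -> c; C -> i; D -> AS; E -> i | BJ | SD; F -> CA; J -> a | JB | JF

No ε-productions.
No unit productions to eliminate.
TERM: introduce A -> a, B -> c, C -> i and substitute in every rule of length ≥2.
BIN: E -> SAS becomes E -> SD, D -> AS; J -> JCA becomes J -> JF, F -> CA.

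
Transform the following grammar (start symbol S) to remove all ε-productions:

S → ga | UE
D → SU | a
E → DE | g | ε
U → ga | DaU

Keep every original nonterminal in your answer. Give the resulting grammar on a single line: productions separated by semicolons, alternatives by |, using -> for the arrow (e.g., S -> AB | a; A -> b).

Nullable set: {E}.
S -> UE: E nullable, giving U | UE.
Drop E -> ε.
E -> DE: E nullable, giving D | DE.
Unchanged (no nullable symbols): S -> ga; D -> SU; D -> a; E -> g; U -> DaU; U -> ga.

S -> U | UE | ga; D -> a | SU; E -> D | g | DE; U -> ga | DaU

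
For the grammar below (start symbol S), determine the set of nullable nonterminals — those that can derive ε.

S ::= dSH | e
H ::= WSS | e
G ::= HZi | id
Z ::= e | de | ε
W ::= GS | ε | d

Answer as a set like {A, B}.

{W, Z}

Directly nullable (have an ε-rule): {W, Z}.
Not nullable: G, H, S — each has a terminal in every rule's right-hand side or depends on a non-nullable symbol.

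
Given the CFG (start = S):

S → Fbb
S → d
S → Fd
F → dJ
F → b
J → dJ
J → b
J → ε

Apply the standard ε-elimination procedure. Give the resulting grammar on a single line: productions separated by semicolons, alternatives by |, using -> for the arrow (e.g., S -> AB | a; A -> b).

S -> d | Fd | Fbb; F -> b | d | dJ; J -> b | d | dJ

Nullable set: {J}.
F -> dJ: J nullable, giving d | dJ.
Drop J -> ε.
J -> dJ: J nullable, giving d | dJ.
Unchanged (no nullable symbols): S -> Fbb; S -> Fd; S -> d; F -> b; J -> b.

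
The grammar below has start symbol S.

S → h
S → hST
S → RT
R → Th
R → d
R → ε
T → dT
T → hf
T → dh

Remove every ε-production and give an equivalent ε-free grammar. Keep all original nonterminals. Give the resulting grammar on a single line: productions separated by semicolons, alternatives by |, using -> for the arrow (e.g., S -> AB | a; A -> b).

S -> T | h | RT | hST; R -> d | Th; T -> dT | dh | hf

Nullable set: {R}.
S -> RT: R nullable, giving RT | T.
Drop R -> ε.
Unchanged (no nullable symbols): S -> h; S -> hST; R -> Th; R -> d; T -> dT; T -> dh; T -> hf.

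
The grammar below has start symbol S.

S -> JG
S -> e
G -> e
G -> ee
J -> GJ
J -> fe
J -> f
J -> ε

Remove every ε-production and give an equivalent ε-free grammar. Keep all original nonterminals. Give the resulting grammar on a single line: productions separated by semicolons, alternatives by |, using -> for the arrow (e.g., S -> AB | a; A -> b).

S -> G | e | JG; G -> e | ee; J -> G | f | GJ | fe

Nullable set: {J}.
S -> JG: J nullable, giving G | JG.
Drop J -> ε.
J -> GJ: J nullable, giving G | GJ.
Unchanged (no nullable symbols): S -> e; G -> e; G -> ee; J -> f; J -> fe.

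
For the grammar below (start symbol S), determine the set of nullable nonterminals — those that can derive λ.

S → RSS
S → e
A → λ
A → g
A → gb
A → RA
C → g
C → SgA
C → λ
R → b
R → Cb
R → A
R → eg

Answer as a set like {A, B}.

{A, C, R}

Directly nullable (have an ε-rule): {A, C}.
R is nullable via R -> A (every symbol on the right is already known nullable).
Not nullable: S — each has a terminal in every rule's right-hand side or depends on a non-nullable symbol.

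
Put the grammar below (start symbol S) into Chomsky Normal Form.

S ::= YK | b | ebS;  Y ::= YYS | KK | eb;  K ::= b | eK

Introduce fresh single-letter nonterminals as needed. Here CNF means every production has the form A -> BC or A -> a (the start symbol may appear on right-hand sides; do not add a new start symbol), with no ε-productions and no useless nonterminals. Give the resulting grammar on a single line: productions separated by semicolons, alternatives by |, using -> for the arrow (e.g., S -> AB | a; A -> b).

No ε-productions.
No unit productions to eliminate.
TERM: introduce B -> b, A -> e and substitute in every rule of length ≥2.
BIN: S -> ABS becomes S -> AC, C -> BS; Y -> YYS becomes Y -> YD, D -> YS.

S -> b | AC | YK; A -> e; B -> b; C -> BS; D -> YS; K -> b | AK; Y -> AB | KK | YD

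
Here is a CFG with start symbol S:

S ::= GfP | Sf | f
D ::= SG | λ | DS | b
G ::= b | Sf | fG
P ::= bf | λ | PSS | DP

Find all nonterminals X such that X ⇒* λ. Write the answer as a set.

{D, P}

Directly nullable (have an ε-rule): {D, P}.
Not nullable: G, S — each has a terminal in every rule's right-hand side or depends on a non-nullable symbol.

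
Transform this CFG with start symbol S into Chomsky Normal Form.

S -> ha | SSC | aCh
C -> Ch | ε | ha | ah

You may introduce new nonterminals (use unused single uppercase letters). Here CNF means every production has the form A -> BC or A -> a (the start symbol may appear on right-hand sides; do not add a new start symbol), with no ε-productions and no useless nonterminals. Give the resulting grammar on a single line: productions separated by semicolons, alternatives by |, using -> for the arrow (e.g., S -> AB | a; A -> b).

Nullable: {C}; after ε-elimination: S -> SS | ah | ha | SSC | aCh; C -> h | Ch | ah | ha.
No unit productions to eliminate.
TERM: introduce B -> a, A -> h and substitute in every rule of length ≥2.
BIN: S -> BCA becomes S -> BD, D -> CA; S -> SSC becomes S -> SE, E -> SC.

S -> AB | BA | BD | SE | SS; A -> h; B -> a; C -> h | AB | BA | CA; D -> CA; E -> SC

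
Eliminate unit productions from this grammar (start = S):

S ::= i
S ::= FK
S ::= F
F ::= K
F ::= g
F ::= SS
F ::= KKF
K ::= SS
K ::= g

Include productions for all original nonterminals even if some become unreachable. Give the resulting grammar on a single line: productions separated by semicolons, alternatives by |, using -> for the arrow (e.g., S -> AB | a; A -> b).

S -> g | i | FK | SS | KKF; F -> g | SS | KKF; K -> g | SS

Unit productions: F->K, S->F.
Unit pairs (A ⇒* B via units): (F,K), (S,F), (S,K).
S: inherits non-unit rules of {F, K, S} → FK | KKF | SS | g | i.
F: inherits non-unit rules of {F, K} → KKF | SS | g.
K: inherits non-unit rules of {K} → SS | g.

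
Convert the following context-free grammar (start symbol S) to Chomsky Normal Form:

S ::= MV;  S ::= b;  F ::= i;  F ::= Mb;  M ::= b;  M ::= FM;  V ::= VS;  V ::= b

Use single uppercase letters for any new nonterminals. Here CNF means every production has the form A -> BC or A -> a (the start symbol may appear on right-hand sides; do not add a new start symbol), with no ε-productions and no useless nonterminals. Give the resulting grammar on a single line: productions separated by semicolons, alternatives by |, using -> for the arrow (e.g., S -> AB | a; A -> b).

S -> b | MV; A -> b; F -> i | MA; M -> b | FM; V -> b | VS

No ε-productions.
No unit productions to eliminate.
TERM: introduce A -> b and substitute in every rule of length ≥2.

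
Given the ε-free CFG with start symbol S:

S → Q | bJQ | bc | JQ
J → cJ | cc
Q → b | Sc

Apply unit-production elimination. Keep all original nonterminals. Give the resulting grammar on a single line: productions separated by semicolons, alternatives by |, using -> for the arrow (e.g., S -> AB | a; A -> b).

Unit productions: S->Q.
Unit pairs (A ⇒* B via units): (S,Q).
S: inherits non-unit rules of {Q, S} → JQ | Sc | b | bJQ | bc.
J: inherits non-unit rules of {J} → cJ | cc.
Q: inherits non-unit rules of {Q} → Sc | b.

S -> b | JQ | Sc | bc | bJQ; J -> cJ | cc; Q -> b | Sc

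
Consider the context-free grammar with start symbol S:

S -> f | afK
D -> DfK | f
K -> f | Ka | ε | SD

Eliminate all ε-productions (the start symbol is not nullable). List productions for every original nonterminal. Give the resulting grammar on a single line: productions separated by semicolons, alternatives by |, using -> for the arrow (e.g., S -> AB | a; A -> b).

Nullable set: {K}.
S -> afK: K nullable, giving af | afK.
D -> DfK: K nullable, giving Df | DfK.
Drop K -> ε.
K -> Ka: K nullable, giving Ka | a.
Unchanged (no nullable symbols): S -> f; D -> f; K -> SD; K -> f.

S -> f | af | afK; D -> f | Df | DfK; K -> a | f | Ka | SD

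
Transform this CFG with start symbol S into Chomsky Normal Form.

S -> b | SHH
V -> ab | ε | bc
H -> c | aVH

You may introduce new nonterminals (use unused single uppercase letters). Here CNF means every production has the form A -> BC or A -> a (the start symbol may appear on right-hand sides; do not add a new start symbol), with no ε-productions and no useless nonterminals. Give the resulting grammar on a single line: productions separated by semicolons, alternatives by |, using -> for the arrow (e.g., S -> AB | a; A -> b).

S -> b | SE; A -> a; B -> b; C -> c; D -> VH; E -> HH; H -> c | AD | AH; V -> AB | BC

Nullable: {V}; after ε-elimination: S -> b | SHH; H -> c | aH | aVH; V -> ab | bc.
No unit productions to eliminate.
TERM: introduce A -> a, B -> b, C -> c and substitute in every rule of length ≥2.
BIN: H -> AVH becomes H -> AD, D -> VH; S -> SHH becomes S -> SE, E -> HH.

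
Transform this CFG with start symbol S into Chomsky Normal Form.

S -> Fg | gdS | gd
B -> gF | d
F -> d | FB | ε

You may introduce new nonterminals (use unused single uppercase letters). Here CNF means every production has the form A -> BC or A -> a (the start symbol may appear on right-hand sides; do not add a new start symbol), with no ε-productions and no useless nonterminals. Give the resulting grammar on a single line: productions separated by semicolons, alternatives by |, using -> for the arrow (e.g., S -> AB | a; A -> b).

Nullable: {F}; after ε-elimination: S -> g | Fg | gd | gdS; B -> d | g | gF; F -> B | d | FB.
After unit-elimination: S -> g | Fg | gd | gdS; B -> d | g | gF; F -> d | g | FB | gF.
TERM: introduce C -> d, A -> g and substitute in every rule of length ≥2.
BIN: S -> ACS becomes S -> AD, D -> CS.

S -> g | AC | AD | FA; A -> g; B -> d | g | AF; C -> d; D -> CS; F -> d | g | AF | FB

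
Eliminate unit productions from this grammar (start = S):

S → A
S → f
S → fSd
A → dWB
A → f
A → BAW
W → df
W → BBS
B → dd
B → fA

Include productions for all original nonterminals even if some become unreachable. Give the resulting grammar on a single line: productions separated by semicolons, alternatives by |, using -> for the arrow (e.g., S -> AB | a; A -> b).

Unit productions: S->A.
Unit pairs (A ⇒* B via units): (S,A).
S: inherits non-unit rules of {A, S} → BAW | dWB | f | fSd.
A: inherits non-unit rules of {A} → BAW | dWB | f.
B: inherits non-unit rules of {B} → dd | fA.
W: inherits non-unit rules of {W} → BBS | df.

S -> f | BAW | dWB | fSd; A -> f | BAW | dWB; B -> dd | fA; W -> df | BBS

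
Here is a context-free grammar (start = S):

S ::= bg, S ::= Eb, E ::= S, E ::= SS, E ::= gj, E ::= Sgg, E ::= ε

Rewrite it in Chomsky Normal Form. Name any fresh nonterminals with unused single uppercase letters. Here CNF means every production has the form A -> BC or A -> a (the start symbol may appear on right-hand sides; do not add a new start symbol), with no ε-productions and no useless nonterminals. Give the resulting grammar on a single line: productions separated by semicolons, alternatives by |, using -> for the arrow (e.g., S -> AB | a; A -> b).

S -> b | AB | EA; A -> b; B -> g; C -> j; D -> BB; E -> b | AB | BC | EA | SD | SS

Nullable: {E}; after ε-elimination: S -> b | Eb | bg; E -> S | SS | gj | Sgg.
After unit-elimination: S -> b | Eb | bg; E -> b | Eb | SS | bg | gj | Sgg.
TERM: introduce A -> b, B -> g, C -> j and substitute in every rule of length ≥2.
BIN: E -> SBB becomes E -> SD, D -> BB.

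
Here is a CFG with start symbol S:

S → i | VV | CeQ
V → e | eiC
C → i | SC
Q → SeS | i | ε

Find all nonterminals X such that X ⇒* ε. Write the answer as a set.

Directly nullable (have an ε-rule): {Q}.
Not nullable: C, S, V — each has a terminal in every rule's right-hand side or depends on a non-nullable symbol.

{Q}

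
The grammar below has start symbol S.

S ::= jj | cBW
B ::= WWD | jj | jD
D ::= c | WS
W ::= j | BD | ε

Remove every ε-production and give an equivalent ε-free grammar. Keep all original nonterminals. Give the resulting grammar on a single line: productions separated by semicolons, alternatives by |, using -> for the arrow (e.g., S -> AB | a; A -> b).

S -> cB | jj | cBW; B -> D | WD | jD | jj | WWD; D -> S | c | WS; W -> j | BD

Nullable set: {W}.
S -> cBW: W nullable, giving cB | cBW.
B -> WWD: W, W nullable, giving D | WD | WWD.
D -> WS: W nullable, giving S | WS.
Drop W -> ε.
Unchanged (no nullable symbols): S -> jj; B -> jD; B -> jj; D -> c; W -> BD; W -> j.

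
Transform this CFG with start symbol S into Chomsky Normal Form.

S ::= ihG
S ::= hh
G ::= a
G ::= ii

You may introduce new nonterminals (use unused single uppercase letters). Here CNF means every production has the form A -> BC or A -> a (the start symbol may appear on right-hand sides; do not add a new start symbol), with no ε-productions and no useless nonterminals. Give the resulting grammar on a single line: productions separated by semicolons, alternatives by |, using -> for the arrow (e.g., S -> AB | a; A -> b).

S -> AC | BB; A -> i; B -> h; C -> BG; G -> a | AA

No ε-productions.
No unit productions to eliminate.
TERM: introduce B -> h, A -> i and substitute in every rule of length ≥2.
BIN: S -> ABG becomes S -> AC, C -> BG.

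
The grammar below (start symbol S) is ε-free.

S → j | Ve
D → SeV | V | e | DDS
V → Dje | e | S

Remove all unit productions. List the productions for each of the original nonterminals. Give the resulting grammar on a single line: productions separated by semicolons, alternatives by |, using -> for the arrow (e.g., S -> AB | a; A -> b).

S -> j | Ve; D -> e | j | Ve | DDS | Dje | SeV; V -> e | j | Ve | Dje

Unit productions: D->V, V->S.
Unit pairs (A ⇒* B via units): (D,S), (D,V), (V,S).
S: inherits non-unit rules of {S} → Ve | j.
D: inherits non-unit rules of {D, S, V} → DDS | Dje | SeV | Ve | e | j.
V: inherits non-unit rules of {S, V} → Dje | Ve | e | j.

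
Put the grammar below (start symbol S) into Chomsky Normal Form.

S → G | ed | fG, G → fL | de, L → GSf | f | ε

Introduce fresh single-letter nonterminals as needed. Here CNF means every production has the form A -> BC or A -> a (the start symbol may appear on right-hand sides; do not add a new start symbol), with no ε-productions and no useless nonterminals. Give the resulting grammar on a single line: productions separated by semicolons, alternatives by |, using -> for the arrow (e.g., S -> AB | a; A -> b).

S -> f | AB | BA | CG | CL; A -> d; B -> e; C -> f; D -> SC; G -> f | AB | CL; L -> f | GD

Nullable: {L}; after ε-elimination: S -> G | ed | fG; G -> f | de | fL; L -> f | GSf.
After unit-elimination: S -> f | de | ed | fG | fL; G -> f | de | fL; L -> f | GSf.
TERM: introduce A -> d, B -> e, C -> f and substitute in every rule of length ≥2.
BIN: L -> GSC becomes L -> GD, D -> SC.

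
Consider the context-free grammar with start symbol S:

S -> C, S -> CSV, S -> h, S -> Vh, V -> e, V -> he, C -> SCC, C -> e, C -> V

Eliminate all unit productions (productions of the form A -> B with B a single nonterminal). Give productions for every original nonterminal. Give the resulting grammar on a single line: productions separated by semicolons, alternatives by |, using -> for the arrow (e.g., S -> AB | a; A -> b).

S -> e | h | Vh | he | CSV | SCC; C -> e | he | SCC; V -> e | he

Unit productions: C->V, S->C.
Unit pairs (A ⇒* B via units): (C,V), (S,C), (S,V).
S: inherits non-unit rules of {C, S, V} → CSV | SCC | Vh | e | h | he.
C: inherits non-unit rules of {C, V} → SCC | e | he.
V: inherits non-unit rules of {V} → e | he.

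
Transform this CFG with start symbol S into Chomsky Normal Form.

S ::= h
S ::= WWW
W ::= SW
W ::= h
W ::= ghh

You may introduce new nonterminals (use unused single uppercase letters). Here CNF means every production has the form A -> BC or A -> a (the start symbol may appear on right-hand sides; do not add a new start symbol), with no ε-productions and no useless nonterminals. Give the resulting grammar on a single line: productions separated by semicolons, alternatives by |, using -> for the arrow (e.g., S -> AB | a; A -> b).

S -> h | WC; A -> g; B -> h; C -> WW; D -> BB; W -> h | AD | SW

No ε-productions.
No unit productions to eliminate.
TERM: introduce A -> g, B -> h and substitute in every rule of length ≥2.
BIN: S -> WWW becomes S -> WC, C -> WW; W -> ABB becomes W -> AD, D -> BB.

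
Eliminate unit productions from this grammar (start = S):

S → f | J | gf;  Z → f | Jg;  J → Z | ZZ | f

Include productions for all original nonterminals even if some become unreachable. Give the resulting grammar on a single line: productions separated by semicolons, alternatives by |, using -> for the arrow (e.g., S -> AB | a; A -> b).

Unit productions: J->Z, S->J.
Unit pairs (A ⇒* B via units): (J,Z), (S,J), (S,Z).
S: inherits non-unit rules of {J, S, Z} → Jg | ZZ | f | gf.
J: inherits non-unit rules of {J, Z} → Jg | ZZ | f.
Z: inherits non-unit rules of {Z} → Jg | f.

S -> f | Jg | ZZ | gf; J -> f | Jg | ZZ; Z -> f | Jg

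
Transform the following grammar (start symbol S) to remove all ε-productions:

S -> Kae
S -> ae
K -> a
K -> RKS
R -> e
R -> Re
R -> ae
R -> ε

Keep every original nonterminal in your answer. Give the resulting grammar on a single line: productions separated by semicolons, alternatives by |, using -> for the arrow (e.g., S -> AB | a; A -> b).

Nullable set: {R}.
K -> RKS: R nullable, giving KS | RKS.
Drop R -> ε.
R -> Re: R nullable, giving Re | e.
Unchanged (no nullable symbols): S -> Kae; S -> ae; K -> a; R -> ae; R -> e.

S -> ae | Kae; K -> a | KS | RKS; R -> e | Re | ae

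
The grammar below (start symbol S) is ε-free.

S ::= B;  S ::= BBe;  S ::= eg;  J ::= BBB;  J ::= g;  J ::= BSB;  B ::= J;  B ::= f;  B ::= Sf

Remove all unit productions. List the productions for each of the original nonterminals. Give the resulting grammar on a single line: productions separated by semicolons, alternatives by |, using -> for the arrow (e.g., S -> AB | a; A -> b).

S -> f | g | Sf | eg | BBB | BBe | BSB; B -> f | g | Sf | BBB | BSB; J -> g | BBB | BSB

Unit productions: B->J, S->B.
Unit pairs (A ⇒* B via units): (B,J), (S,B), (S,J).
S: inherits non-unit rules of {B, J, S} → BBB | BBe | BSB | Sf | eg | f | g.
B: inherits non-unit rules of {B, J} → BBB | BSB | Sf | f | g.
J: inherits non-unit rules of {J} → BBB | BSB | g.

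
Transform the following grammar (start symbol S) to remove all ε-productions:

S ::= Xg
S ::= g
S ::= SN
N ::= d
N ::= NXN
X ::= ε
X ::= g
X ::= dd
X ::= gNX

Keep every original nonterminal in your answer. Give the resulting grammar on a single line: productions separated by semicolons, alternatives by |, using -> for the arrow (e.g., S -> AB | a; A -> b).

Nullable set: {X}.
S -> Xg: X nullable, giving Xg | g.
N -> NXN: X nullable, giving NN | NXN.
Drop X -> ε.
X -> gNX: X nullable, giving gN | gNX.
Unchanged (no nullable symbols): S -> SN; S -> g; N -> d; X -> dd; X -> g.

S -> g | SN | Xg; N -> d | NN | NXN; X -> g | dd | gN | gNX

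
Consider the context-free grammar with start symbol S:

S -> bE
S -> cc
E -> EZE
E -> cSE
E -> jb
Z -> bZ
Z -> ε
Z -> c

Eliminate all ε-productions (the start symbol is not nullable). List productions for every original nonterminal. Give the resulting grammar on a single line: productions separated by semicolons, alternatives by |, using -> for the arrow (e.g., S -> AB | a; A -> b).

S -> bE | cc; E -> EE | jb | EZE | cSE; Z -> b | c | bZ

Nullable set: {Z}.
E -> EZE: Z nullable, giving EE | EZE.
Drop Z -> ε.
Z -> bZ: Z nullable, giving b | bZ.
Unchanged (no nullable symbols): S -> bE; S -> cc; E -> cSE; E -> jb; Z -> c.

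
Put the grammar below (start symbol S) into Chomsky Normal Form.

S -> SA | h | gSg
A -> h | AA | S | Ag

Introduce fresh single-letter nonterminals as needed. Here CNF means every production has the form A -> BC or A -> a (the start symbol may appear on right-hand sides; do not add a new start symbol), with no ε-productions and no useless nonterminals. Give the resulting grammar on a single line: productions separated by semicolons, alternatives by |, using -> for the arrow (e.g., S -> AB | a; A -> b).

S -> h | BD | SA; A -> h | AA | AB | BC | SA; B -> g; C -> SB; D -> SB

No ε-productions.
After unit-elimination: S -> h | SA | gSg; A -> h | AA | Ag | SA | gSg.
TERM: introduce B -> g and substitute in every rule of length ≥2.
BIN: A -> BSB becomes A -> BC, C -> SB; S -> BSB becomes S -> BD, D -> SB.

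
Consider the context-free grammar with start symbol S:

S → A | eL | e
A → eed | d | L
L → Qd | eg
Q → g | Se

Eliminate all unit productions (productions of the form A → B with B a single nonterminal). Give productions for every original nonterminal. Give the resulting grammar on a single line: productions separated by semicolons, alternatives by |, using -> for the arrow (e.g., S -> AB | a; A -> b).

Unit productions: A->L, S->A.
Unit pairs (A ⇒* B via units): (A,L), (S,A), (S,L).
S: inherits non-unit rules of {A, L, S} → Qd | d | e | eL | eed | eg.
A: inherits non-unit rules of {A, L} → Qd | d | eed | eg.
L: inherits non-unit rules of {L} → Qd | eg.
Q: inherits non-unit rules of {Q} → Se | g.

S -> d | e | Qd | eL | eg | eed; A -> d | Qd | eg | eed; L -> Qd | eg; Q -> g | Se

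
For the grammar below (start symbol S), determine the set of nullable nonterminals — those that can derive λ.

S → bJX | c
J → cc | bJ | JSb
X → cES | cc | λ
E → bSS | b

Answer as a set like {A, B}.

Directly nullable (have an ε-rule): {X}.
Not nullable: E, J, S — each has a terminal in every rule's right-hand side or depends on a non-nullable symbol.

{X}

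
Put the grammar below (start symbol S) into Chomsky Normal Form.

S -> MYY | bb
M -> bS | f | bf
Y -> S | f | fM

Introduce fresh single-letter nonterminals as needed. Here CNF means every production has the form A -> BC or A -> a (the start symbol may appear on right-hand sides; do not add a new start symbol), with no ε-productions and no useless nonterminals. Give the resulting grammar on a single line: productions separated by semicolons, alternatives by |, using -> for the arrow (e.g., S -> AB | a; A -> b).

S -> AA | MC; A -> b; B -> f; C -> YY; D -> YY; M -> f | AB | AS; Y -> f | AA | BM | MD

No ε-productions.
After unit-elimination: S -> bb | MYY; M -> f | bS | bf; Y -> f | bb | fM | MYY.
TERM: introduce A -> b, B -> f and substitute in every rule of length ≥2.
BIN: S -> MYY becomes S -> MC, C -> YY; Y -> MYY becomes Y -> MD, D -> YY.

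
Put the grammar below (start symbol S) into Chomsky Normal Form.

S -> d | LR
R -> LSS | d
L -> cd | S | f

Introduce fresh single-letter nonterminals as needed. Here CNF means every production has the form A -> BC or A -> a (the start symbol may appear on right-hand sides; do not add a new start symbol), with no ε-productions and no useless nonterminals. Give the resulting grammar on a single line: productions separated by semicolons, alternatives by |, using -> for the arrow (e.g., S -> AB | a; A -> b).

No ε-productions.
After unit-elimination: S -> d | LR; L -> d | f | LR | cd; R -> d | LSS.
TERM: introduce A -> c, B -> d and substitute in every rule of length ≥2.
BIN: R -> LSS becomes R -> LC, C -> SS.

S -> d | LR; A -> c; B -> d; C -> SS; L -> d | f | AB | LR; R -> d | LC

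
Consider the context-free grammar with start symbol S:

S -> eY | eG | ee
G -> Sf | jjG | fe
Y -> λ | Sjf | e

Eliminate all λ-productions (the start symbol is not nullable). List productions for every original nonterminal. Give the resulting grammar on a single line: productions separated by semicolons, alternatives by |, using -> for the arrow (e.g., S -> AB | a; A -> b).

Nullable set: {Y}.
S -> eY: Y nullable, giving e | eY.
Drop Y -> λ.
Unchanged (no nullable symbols): S -> eG; S -> ee; G -> Sf; G -> fe; G -> jjG; Y -> Sjf; Y -> e.

S -> e | eG | eY | ee; G -> Sf | fe | jjG; Y -> e | Sjf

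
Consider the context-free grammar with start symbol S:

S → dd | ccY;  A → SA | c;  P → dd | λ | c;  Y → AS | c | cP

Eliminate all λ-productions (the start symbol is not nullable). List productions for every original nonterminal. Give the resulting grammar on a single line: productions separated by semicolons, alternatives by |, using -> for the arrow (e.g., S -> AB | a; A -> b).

S -> dd | ccY; A -> c | SA; P -> c | dd; Y -> c | AS | cP

Nullable set: {P}.
Drop P -> λ.
Y -> cP: P nullable, giving c | cP.
Unchanged (no nullable symbols): S -> ccY; S -> dd; A -> SA; A -> c; P -> c; P -> dd; Y -> AS; Y -> c.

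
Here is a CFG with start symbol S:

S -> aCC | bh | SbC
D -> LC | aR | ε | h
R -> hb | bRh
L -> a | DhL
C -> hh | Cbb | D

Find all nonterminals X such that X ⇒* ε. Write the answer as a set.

{C, D}

Directly nullable (have an ε-rule): {D}.
C is nullable via C -> D (every symbol on the right is already known nullable).
Not nullable: L, R, S — each has a terminal in every rule's right-hand side or depends on a non-nullable symbol.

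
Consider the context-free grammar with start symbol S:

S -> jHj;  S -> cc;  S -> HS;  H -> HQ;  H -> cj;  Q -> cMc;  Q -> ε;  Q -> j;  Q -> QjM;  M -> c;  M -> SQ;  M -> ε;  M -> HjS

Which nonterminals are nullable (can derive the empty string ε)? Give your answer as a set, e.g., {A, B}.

Directly nullable (have an ε-rule): {M, Q}.
Not nullable: H, S — each has a terminal in every rule's right-hand side or depends on a non-nullable symbol.

{M, Q}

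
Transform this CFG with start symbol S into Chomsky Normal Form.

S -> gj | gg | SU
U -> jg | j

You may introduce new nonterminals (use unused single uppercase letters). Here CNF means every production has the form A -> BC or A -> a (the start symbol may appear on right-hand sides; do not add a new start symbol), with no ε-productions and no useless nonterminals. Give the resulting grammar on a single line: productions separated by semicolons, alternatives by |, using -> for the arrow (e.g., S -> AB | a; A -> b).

S -> AA | AB | SU; A -> g; B -> j; U -> j | BA

No ε-productions.
No unit productions to eliminate.
TERM: introduce A -> g, B -> j and substitute in every rule of length ≥2.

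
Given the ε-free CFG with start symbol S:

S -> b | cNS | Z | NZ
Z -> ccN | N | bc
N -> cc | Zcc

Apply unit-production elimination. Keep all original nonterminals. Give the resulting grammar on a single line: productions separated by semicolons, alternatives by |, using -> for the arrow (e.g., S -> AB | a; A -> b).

Unit productions: S->Z, Z->N.
Unit pairs (A ⇒* B via units): (S,N), (S,Z), (Z,N).
S: inherits non-unit rules of {N, S, Z} → NZ | Zcc | b | bc | cNS | cc | ccN.
N: inherits non-unit rules of {N} → Zcc | cc.
Z: inherits non-unit rules of {N, Z} → Zcc | bc | cc | ccN.

S -> b | NZ | bc | cc | Zcc | cNS | ccN; N -> cc | Zcc; Z -> bc | cc | Zcc | ccN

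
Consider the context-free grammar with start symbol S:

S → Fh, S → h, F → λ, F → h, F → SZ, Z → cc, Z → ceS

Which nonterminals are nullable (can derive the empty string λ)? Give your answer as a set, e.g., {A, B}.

Directly nullable (have an ε-rule): {F}.
Not nullable: S, Z — each has a terminal in every rule's right-hand side or depends on a non-nullable symbol.

{F}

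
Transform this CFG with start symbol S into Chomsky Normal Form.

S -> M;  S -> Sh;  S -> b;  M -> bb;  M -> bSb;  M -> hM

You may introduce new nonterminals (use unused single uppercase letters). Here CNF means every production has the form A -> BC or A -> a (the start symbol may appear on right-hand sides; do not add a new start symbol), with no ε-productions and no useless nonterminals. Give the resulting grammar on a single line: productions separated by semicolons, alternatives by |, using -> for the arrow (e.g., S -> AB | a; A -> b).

No ε-productions.
After unit-elimination: S -> b | Sh | bb | hM | bSb; M -> bb | hM | bSb.
TERM: introduce A -> b, B -> h and substitute in every rule of length ≥2.
BIN: M -> ASA becomes M -> AC, C -> SA; S -> ASA becomes S -> AD, D -> SA.

S -> b | AA | AD | BM | SB; A -> b; B -> h; C -> SA; D -> SA; M -> AA | AC | BM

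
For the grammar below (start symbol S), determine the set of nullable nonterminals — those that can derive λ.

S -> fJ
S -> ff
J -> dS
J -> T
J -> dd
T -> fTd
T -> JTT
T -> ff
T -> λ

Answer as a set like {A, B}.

{J, T}

Directly nullable (have an ε-rule): {T}.
J is nullable via J -> T (every symbol on the right is already known nullable).
Not nullable: S — each has a terminal in every rule's right-hand side or depends on a non-nullable symbol.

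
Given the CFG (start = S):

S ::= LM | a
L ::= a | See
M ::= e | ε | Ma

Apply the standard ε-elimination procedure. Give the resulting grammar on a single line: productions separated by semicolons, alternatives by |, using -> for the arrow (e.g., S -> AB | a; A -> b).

Nullable set: {M}.
S -> LM: M nullable, giving L | LM.
Drop M -> ε.
M -> Ma: M nullable, giving Ma | a.
Unchanged (no nullable symbols): S -> a; L -> See; L -> a; M -> e.

S -> L | a | LM; L -> a | See; M -> a | e | Ma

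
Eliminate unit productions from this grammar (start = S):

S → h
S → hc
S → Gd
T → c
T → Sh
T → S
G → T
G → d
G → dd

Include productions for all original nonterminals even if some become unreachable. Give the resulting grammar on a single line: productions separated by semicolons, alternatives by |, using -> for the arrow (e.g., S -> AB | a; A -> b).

S -> h | Gd | hc; G -> c | d | h | Gd | Sh | dd | hc; T -> c | h | Gd | Sh | hc

Unit productions: G->T, T->S.
Unit pairs (A ⇒* B via units): (G,S), (G,T), (T,S).
S: inherits non-unit rules of {S} → Gd | h | hc.
G: inherits non-unit rules of {G, S, T} → Gd | Sh | c | d | dd | h | hc.
T: inherits non-unit rules of {S, T} → Gd | Sh | c | h | hc.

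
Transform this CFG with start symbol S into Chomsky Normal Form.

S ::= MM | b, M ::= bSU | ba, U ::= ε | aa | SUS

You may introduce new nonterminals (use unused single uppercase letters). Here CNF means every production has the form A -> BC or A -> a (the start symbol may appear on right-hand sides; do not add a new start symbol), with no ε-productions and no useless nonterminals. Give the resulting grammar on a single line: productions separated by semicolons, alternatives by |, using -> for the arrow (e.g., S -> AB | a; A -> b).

S -> b | MM; A -> b; B -> a; C -> SU; D -> US; M -> AB | AC | AS; U -> BB | SD | SS

Nullable: {U}; after ε-elimination: S -> b | MM; M -> bS | ba | bSU; U -> SS | aa | SUS.
No unit productions to eliminate.
TERM: introduce B -> a, A -> b and substitute in every rule of length ≥2.
BIN: M -> ASU becomes M -> AC, C -> SU; U -> SUS becomes U -> SD, D -> US.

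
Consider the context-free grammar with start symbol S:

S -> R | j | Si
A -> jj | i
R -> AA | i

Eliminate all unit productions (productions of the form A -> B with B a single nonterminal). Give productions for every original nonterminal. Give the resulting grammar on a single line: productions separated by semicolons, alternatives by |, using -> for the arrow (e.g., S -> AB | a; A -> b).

S -> i | j | AA | Si; A -> i | jj; R -> i | AA

Unit productions: S->R.
Unit pairs (A ⇒* B via units): (S,R).
S: inherits non-unit rules of {R, S} → AA | Si | i | j.
A: inherits non-unit rules of {A} → i | jj.
R: inherits non-unit rules of {R} → AA | i.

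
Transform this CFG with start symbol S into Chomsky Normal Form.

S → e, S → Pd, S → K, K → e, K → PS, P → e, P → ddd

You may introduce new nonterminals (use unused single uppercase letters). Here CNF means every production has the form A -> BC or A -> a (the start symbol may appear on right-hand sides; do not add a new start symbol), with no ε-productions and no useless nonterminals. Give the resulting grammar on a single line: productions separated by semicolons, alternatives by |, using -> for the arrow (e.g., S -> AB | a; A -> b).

No ε-productions.
After unit-elimination: S -> e | PS | Pd; K -> e | PS; P -> e | ddd.
TERM: introduce A -> d and substitute in every rule of length ≥2.
BIN: P -> AAA becomes P -> AB, B -> AA.
Drop unreachable/unproductive: K.

S -> e | PA | PS; A -> d; B -> AA; P -> e | AB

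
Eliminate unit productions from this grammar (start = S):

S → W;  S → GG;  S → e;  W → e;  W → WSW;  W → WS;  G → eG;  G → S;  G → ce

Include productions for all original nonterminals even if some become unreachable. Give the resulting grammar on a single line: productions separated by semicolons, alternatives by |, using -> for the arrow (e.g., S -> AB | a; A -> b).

Unit productions: G->S, S->W.
Unit pairs (A ⇒* B via units): (G,S), (G,W), (S,W).
S: inherits non-unit rules of {S, W} → GG | WS | WSW | e.
G: inherits non-unit rules of {G, S, W} → GG | WS | WSW | ce | e | eG.
W: inherits non-unit rules of {W} → WS | WSW | e.

S -> e | GG | WS | WSW; G -> e | GG | WS | ce | eG | WSW; W -> e | WS | WSW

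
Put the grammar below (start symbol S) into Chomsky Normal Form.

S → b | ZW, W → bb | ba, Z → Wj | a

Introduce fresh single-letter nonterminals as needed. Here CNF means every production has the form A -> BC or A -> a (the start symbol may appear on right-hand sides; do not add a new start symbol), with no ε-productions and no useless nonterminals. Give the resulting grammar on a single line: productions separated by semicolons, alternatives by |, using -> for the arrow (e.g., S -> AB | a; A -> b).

S -> b | ZW; A -> b; B -> a; C -> j; W -> AA | AB; Z -> a | WC

No ε-productions.
No unit productions to eliminate.
TERM: introduce B -> a, A -> b, C -> j and substitute in every rule of length ≥2.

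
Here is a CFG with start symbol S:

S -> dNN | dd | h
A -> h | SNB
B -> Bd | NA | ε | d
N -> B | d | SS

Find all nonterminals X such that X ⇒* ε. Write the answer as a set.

{B, N}

Directly nullable (have an ε-rule): {B}.
N is nullable via N -> B (every symbol on the right is already known nullable).
Not nullable: A, S — each has a terminal in every rule's right-hand side or depends on a non-nullable symbol.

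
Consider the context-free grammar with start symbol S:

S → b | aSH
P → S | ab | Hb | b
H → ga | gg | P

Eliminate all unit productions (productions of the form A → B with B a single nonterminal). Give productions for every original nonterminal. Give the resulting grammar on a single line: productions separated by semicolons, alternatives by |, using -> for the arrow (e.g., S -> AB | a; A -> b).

S -> b | aSH; H -> b | Hb | ab | ga | gg | aSH; P -> b | Hb | ab | aSH

Unit productions: H->P, P->S.
Unit pairs (A ⇒* B via units): (H,P), (H,S), (P,S).
S: inherits non-unit rules of {S} → aSH | b.
H: inherits non-unit rules of {H, P, S} → Hb | aSH | ab | b | ga | gg.
P: inherits non-unit rules of {P, S} → Hb | aSH | ab | b.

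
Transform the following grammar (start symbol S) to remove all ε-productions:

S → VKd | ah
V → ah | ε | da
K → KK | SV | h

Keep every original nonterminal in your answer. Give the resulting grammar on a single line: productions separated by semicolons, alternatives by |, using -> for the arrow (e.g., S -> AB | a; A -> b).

Nullable set: {V}.
S -> VKd: V nullable, giving Kd | VKd.
K -> SV: V nullable, giving S | SV.
Drop V -> ε.
Unchanged (no nullable symbols): S -> ah; K -> KK; K -> h; V -> ah; V -> da.

S -> Kd | ah | VKd; K -> S | h | KK | SV; V -> ah | da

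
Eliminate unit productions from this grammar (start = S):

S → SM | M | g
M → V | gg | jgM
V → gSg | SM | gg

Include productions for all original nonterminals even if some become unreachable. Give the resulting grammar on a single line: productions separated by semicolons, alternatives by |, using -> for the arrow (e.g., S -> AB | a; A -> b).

S -> g | SM | gg | gSg | jgM; M -> SM | gg | gSg | jgM; V -> SM | gg | gSg

Unit productions: M->V, S->M.
Unit pairs (A ⇒* B via units): (M,V), (S,M), (S,V).
S: inherits non-unit rules of {M, S, V} → SM | g | gSg | gg | jgM.
M: inherits non-unit rules of {M, V} → SM | gSg | gg | jgM.
V: inherits non-unit rules of {V} → SM | gSg | gg.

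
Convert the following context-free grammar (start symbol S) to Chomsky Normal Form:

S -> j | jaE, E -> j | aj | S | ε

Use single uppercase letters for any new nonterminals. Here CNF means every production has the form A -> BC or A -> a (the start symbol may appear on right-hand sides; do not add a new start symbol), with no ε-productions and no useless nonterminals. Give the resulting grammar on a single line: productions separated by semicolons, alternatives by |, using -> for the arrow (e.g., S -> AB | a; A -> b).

S -> j | BA | BD; A -> a; B -> j; C -> AE; D -> AE; E -> j | AB | BA | BC

Nullable: {E}; after ε-elimination: S -> j | ja | jaE; E -> S | j | aj.
After unit-elimination: S -> j | ja | jaE; E -> j | aj | ja | jaE.
TERM: introduce A -> a, B -> j and substitute in every rule of length ≥2.
BIN: E -> BAE becomes E -> BC, C -> AE; S -> BAE becomes S -> BD, D -> AE.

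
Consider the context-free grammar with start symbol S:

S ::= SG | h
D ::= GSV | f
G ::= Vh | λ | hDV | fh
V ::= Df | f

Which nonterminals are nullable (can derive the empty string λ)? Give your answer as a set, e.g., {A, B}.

{G}

Directly nullable (have an ε-rule): {G}.
Not nullable: D, S, V — each has a terminal in every rule's right-hand side or depends on a non-nullable symbol.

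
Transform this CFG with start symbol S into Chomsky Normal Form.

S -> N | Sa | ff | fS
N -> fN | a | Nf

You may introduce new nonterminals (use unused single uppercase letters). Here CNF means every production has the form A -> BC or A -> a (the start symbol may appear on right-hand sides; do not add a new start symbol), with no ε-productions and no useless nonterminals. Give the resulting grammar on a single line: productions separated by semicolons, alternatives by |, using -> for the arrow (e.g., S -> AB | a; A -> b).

No ε-productions.
After unit-elimination: S -> a | Nf | Sa | fN | fS | ff; N -> a | Nf | fN.
TERM: introduce B -> a, A -> f and substitute in every rule of length ≥2.

S -> a | AA | AN | AS | NA | SB; A -> f; B -> a; N -> a | AN | NA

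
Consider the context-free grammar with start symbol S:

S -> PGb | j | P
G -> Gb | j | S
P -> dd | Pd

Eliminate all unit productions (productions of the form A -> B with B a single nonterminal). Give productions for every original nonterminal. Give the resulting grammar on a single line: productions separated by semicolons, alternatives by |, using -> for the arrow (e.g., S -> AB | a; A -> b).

S -> j | Pd | dd | PGb; G -> j | Gb | Pd | dd | PGb; P -> Pd | dd

Unit productions: G->S, S->P.
Unit pairs (A ⇒* B via units): (G,P), (G,S), (S,P).
S: inherits non-unit rules of {P, S} → PGb | Pd | dd | j.
G: inherits non-unit rules of {G, P, S} → Gb | PGb | Pd | dd | j.
P: inherits non-unit rules of {P} → Pd | dd.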